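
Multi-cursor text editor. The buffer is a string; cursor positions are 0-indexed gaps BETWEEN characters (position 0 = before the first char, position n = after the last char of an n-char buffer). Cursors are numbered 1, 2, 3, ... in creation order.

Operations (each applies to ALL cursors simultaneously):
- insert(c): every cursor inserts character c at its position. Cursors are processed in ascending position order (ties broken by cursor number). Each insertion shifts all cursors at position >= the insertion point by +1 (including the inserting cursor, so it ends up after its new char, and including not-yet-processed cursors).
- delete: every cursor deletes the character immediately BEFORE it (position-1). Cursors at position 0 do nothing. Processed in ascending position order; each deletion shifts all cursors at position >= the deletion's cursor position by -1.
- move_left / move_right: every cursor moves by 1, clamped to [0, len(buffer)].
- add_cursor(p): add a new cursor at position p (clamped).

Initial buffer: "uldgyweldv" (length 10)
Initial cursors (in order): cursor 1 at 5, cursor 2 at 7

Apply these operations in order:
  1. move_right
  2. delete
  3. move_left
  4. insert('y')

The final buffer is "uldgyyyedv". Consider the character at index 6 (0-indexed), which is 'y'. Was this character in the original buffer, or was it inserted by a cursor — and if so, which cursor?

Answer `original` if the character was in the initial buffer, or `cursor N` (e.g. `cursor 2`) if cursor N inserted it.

Answer: cursor 2

Derivation:
After op 1 (move_right): buffer="uldgyweldv" (len 10), cursors c1@6 c2@8, authorship ..........
After op 2 (delete): buffer="uldgyedv" (len 8), cursors c1@5 c2@6, authorship ........
After op 3 (move_left): buffer="uldgyedv" (len 8), cursors c1@4 c2@5, authorship ........
After op 4 (insert('y')): buffer="uldgyyyedv" (len 10), cursors c1@5 c2@7, authorship ....1.2...
Authorship (.=original, N=cursor N): . . . . 1 . 2 . . .
Index 6: author = 2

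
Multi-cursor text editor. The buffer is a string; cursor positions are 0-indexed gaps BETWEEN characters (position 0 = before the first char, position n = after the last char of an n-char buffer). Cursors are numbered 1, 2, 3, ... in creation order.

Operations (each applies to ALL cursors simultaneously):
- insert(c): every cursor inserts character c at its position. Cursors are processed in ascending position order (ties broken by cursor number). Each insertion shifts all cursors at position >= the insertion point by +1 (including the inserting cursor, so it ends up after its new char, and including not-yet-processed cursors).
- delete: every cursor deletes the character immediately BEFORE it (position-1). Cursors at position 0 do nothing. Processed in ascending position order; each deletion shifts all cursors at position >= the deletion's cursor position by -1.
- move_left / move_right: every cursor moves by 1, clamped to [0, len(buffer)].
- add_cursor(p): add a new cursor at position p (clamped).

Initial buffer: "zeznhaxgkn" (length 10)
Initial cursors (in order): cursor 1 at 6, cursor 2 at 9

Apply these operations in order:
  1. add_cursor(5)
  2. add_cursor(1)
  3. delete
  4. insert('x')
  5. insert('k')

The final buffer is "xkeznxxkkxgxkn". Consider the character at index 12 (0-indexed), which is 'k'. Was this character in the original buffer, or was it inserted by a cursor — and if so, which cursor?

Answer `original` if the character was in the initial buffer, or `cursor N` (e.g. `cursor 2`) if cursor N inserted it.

Answer: cursor 2

Derivation:
After op 1 (add_cursor(5)): buffer="zeznhaxgkn" (len 10), cursors c3@5 c1@6 c2@9, authorship ..........
After op 2 (add_cursor(1)): buffer="zeznhaxgkn" (len 10), cursors c4@1 c3@5 c1@6 c2@9, authorship ..........
After op 3 (delete): buffer="eznxgn" (len 6), cursors c4@0 c1@3 c3@3 c2@5, authorship ......
After op 4 (insert('x')): buffer="xeznxxxgxn" (len 10), cursors c4@1 c1@6 c3@6 c2@9, authorship 4...13..2.
After op 5 (insert('k')): buffer="xkeznxxkkxgxkn" (len 14), cursors c4@2 c1@9 c3@9 c2@13, authorship 44...1313..22.
Authorship (.=original, N=cursor N): 4 4 . . . 1 3 1 3 . . 2 2 .
Index 12: author = 2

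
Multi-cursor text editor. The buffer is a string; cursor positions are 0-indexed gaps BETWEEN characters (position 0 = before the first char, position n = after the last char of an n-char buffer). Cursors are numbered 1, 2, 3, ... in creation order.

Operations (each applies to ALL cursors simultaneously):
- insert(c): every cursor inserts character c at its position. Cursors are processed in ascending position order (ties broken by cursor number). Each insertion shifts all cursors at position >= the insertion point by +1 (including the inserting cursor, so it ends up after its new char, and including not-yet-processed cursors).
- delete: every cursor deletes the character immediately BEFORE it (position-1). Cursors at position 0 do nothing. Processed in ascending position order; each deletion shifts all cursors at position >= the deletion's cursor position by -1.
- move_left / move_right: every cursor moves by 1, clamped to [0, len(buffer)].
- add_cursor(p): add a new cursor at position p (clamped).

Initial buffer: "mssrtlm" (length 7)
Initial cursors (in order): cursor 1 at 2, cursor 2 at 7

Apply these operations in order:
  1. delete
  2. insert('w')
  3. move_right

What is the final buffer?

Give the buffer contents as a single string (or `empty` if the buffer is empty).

Answer: mwsrtlw

Derivation:
After op 1 (delete): buffer="msrtl" (len 5), cursors c1@1 c2@5, authorship .....
After op 2 (insert('w')): buffer="mwsrtlw" (len 7), cursors c1@2 c2@7, authorship .1....2
After op 3 (move_right): buffer="mwsrtlw" (len 7), cursors c1@3 c2@7, authorship .1....2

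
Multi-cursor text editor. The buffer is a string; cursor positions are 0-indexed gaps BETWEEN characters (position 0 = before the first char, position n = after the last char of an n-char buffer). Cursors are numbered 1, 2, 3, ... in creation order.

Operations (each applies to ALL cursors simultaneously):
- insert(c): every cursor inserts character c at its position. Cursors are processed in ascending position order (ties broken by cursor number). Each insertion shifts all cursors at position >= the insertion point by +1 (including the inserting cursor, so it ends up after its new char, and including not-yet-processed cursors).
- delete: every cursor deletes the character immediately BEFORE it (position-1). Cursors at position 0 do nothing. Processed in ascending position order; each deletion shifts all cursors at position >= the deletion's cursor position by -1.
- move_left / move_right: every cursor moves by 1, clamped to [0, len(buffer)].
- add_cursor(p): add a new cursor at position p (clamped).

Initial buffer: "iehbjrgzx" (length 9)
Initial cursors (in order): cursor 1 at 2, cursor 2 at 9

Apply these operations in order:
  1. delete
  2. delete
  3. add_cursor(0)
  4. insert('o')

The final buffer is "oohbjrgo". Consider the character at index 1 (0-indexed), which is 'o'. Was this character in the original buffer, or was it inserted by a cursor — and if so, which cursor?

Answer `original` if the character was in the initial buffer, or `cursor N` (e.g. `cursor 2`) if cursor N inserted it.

Answer: cursor 3

Derivation:
After op 1 (delete): buffer="ihbjrgz" (len 7), cursors c1@1 c2@7, authorship .......
After op 2 (delete): buffer="hbjrg" (len 5), cursors c1@0 c2@5, authorship .....
After op 3 (add_cursor(0)): buffer="hbjrg" (len 5), cursors c1@0 c3@0 c2@5, authorship .....
After op 4 (insert('o')): buffer="oohbjrgo" (len 8), cursors c1@2 c3@2 c2@8, authorship 13.....2
Authorship (.=original, N=cursor N): 1 3 . . . . . 2
Index 1: author = 3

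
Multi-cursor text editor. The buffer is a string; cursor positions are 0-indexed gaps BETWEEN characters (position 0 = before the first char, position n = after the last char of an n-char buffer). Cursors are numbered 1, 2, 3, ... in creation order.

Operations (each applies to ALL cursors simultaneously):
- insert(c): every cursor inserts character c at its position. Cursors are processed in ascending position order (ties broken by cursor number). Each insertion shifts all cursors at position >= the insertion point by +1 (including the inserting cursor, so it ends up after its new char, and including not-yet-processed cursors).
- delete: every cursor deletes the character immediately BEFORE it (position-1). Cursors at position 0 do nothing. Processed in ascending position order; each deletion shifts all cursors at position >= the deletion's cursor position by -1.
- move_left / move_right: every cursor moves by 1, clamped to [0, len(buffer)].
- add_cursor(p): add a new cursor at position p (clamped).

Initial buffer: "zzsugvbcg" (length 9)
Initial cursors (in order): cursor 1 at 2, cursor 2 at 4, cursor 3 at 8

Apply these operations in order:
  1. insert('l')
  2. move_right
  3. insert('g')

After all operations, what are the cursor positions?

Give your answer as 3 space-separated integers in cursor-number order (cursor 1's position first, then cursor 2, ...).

After op 1 (insert('l')): buffer="zzlsulgvbclg" (len 12), cursors c1@3 c2@6 c3@11, authorship ..1..2....3.
After op 2 (move_right): buffer="zzlsulgvbclg" (len 12), cursors c1@4 c2@7 c3@12, authorship ..1..2....3.
After op 3 (insert('g')): buffer="zzlsgulggvbclgg" (len 15), cursors c1@5 c2@9 c3@15, authorship ..1.1.2.2...3.3

Answer: 5 9 15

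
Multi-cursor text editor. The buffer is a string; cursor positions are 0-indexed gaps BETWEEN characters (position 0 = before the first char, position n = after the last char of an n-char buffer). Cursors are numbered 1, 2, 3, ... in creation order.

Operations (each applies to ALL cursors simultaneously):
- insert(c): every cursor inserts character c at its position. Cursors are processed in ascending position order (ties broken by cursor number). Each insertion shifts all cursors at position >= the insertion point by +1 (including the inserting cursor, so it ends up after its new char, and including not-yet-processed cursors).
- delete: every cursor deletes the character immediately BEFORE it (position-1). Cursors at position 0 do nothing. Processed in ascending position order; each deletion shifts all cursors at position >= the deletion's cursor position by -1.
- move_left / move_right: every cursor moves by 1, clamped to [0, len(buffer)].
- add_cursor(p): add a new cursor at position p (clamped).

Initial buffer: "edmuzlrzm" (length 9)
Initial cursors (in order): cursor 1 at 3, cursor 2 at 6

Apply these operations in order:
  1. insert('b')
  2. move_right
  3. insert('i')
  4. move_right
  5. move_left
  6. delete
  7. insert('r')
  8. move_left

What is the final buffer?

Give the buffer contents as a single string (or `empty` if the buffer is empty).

Answer: edmburzlbrrzm

Derivation:
After op 1 (insert('b')): buffer="edmbuzlbrzm" (len 11), cursors c1@4 c2@8, authorship ...1...2...
After op 2 (move_right): buffer="edmbuzlbrzm" (len 11), cursors c1@5 c2@9, authorship ...1...2...
After op 3 (insert('i')): buffer="edmbuizlbrizm" (len 13), cursors c1@6 c2@11, authorship ...1.1..2.2..
After op 4 (move_right): buffer="edmbuizlbrizm" (len 13), cursors c1@7 c2@12, authorship ...1.1..2.2..
After op 5 (move_left): buffer="edmbuizlbrizm" (len 13), cursors c1@6 c2@11, authorship ...1.1..2.2..
After op 6 (delete): buffer="edmbuzlbrzm" (len 11), cursors c1@5 c2@9, authorship ...1...2...
After op 7 (insert('r')): buffer="edmburzlbrrzm" (len 13), cursors c1@6 c2@11, authorship ...1.1..2.2..
After op 8 (move_left): buffer="edmburzlbrrzm" (len 13), cursors c1@5 c2@10, authorship ...1.1..2.2..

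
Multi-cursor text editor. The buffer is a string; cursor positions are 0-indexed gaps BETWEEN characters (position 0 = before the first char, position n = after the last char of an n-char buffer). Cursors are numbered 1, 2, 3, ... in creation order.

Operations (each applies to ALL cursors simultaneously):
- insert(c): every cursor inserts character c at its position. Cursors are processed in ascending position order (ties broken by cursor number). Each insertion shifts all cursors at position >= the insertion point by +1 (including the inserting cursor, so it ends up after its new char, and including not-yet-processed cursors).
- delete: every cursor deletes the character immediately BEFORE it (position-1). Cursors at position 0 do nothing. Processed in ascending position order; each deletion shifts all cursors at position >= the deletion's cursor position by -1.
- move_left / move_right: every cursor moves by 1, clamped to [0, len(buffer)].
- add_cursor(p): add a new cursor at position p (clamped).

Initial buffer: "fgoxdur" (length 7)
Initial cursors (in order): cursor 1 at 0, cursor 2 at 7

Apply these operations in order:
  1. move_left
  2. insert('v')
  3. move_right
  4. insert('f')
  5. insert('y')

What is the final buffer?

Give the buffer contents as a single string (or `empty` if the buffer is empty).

After op 1 (move_left): buffer="fgoxdur" (len 7), cursors c1@0 c2@6, authorship .......
After op 2 (insert('v')): buffer="vfgoxduvr" (len 9), cursors c1@1 c2@8, authorship 1......2.
After op 3 (move_right): buffer="vfgoxduvr" (len 9), cursors c1@2 c2@9, authorship 1......2.
After op 4 (insert('f')): buffer="vffgoxduvrf" (len 11), cursors c1@3 c2@11, authorship 1.1.....2.2
After op 5 (insert('y')): buffer="vffygoxduvrfy" (len 13), cursors c1@4 c2@13, authorship 1.11.....2.22

Answer: vffygoxduvrfy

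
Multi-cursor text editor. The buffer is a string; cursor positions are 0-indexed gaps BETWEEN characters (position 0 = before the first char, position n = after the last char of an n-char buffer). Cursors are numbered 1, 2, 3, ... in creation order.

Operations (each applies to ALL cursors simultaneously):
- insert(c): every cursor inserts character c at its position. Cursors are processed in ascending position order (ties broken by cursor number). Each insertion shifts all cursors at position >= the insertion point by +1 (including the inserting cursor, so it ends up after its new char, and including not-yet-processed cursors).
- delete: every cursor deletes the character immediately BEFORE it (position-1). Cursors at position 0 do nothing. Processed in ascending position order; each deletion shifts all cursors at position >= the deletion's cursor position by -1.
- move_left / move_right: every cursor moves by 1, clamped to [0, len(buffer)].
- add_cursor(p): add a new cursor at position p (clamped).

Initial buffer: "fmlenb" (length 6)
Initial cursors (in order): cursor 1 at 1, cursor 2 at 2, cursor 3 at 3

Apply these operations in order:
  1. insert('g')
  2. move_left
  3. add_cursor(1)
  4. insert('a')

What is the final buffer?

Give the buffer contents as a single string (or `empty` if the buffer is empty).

Answer: faagmaglagenb

Derivation:
After op 1 (insert('g')): buffer="fgmglgenb" (len 9), cursors c1@2 c2@4 c3@6, authorship .1.2.3...
After op 2 (move_left): buffer="fgmglgenb" (len 9), cursors c1@1 c2@3 c3@5, authorship .1.2.3...
After op 3 (add_cursor(1)): buffer="fgmglgenb" (len 9), cursors c1@1 c4@1 c2@3 c3@5, authorship .1.2.3...
After op 4 (insert('a')): buffer="faagmaglagenb" (len 13), cursors c1@3 c4@3 c2@6 c3@9, authorship .141.22.33...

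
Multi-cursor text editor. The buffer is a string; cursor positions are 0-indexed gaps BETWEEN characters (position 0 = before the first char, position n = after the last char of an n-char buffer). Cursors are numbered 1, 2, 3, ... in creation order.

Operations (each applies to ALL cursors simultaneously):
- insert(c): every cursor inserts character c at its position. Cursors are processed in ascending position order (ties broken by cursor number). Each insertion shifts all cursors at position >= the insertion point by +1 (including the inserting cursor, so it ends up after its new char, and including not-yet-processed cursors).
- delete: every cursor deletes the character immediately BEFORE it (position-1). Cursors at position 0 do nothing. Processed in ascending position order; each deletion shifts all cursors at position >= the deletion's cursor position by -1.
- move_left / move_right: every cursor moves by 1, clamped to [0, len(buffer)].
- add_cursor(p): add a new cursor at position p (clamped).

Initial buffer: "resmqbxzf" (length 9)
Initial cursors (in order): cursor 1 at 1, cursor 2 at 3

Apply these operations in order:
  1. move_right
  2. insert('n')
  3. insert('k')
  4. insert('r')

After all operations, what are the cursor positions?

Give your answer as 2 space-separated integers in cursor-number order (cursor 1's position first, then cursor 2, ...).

After op 1 (move_right): buffer="resmqbxzf" (len 9), cursors c1@2 c2@4, authorship .........
After op 2 (insert('n')): buffer="rensmnqbxzf" (len 11), cursors c1@3 c2@6, authorship ..1..2.....
After op 3 (insert('k')): buffer="renksmnkqbxzf" (len 13), cursors c1@4 c2@8, authorship ..11..22.....
After op 4 (insert('r')): buffer="renkrsmnkrqbxzf" (len 15), cursors c1@5 c2@10, authorship ..111..222.....

Answer: 5 10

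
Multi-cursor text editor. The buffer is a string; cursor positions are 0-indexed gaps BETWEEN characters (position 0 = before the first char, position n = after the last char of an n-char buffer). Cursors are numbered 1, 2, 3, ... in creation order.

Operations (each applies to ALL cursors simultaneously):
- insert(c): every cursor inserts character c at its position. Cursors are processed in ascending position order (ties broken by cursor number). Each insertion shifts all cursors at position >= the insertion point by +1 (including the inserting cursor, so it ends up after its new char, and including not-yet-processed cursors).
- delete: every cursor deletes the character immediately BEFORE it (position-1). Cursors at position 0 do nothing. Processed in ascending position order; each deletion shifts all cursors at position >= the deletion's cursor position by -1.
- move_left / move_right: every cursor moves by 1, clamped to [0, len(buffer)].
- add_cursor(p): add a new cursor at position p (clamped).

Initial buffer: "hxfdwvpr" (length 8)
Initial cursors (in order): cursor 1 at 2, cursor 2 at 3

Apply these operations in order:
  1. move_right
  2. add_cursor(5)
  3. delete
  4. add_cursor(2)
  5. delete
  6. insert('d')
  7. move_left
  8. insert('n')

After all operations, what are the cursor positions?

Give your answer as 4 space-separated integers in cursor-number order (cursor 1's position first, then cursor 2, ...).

After op 1 (move_right): buffer="hxfdwvpr" (len 8), cursors c1@3 c2@4, authorship ........
After op 2 (add_cursor(5)): buffer="hxfdwvpr" (len 8), cursors c1@3 c2@4 c3@5, authorship ........
After op 3 (delete): buffer="hxvpr" (len 5), cursors c1@2 c2@2 c3@2, authorship .....
After op 4 (add_cursor(2)): buffer="hxvpr" (len 5), cursors c1@2 c2@2 c3@2 c4@2, authorship .....
After op 5 (delete): buffer="vpr" (len 3), cursors c1@0 c2@0 c3@0 c4@0, authorship ...
After op 6 (insert('d')): buffer="ddddvpr" (len 7), cursors c1@4 c2@4 c3@4 c4@4, authorship 1234...
After op 7 (move_left): buffer="ddddvpr" (len 7), cursors c1@3 c2@3 c3@3 c4@3, authorship 1234...
After op 8 (insert('n')): buffer="dddnnnndvpr" (len 11), cursors c1@7 c2@7 c3@7 c4@7, authorship 12312344...

Answer: 7 7 7 7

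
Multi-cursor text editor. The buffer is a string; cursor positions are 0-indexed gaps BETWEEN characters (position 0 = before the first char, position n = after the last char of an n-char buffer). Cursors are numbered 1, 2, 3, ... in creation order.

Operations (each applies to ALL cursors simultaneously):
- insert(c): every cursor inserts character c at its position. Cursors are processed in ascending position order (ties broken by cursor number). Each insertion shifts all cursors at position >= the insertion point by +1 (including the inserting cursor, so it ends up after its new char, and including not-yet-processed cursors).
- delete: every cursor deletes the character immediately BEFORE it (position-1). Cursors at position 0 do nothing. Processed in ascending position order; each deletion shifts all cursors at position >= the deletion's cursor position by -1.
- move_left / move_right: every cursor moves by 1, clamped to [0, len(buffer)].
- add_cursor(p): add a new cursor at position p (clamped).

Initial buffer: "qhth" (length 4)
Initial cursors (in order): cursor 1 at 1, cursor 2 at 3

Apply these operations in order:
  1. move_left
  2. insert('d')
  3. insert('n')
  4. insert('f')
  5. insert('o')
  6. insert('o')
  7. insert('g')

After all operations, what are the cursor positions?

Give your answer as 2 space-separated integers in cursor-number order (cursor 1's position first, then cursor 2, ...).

After op 1 (move_left): buffer="qhth" (len 4), cursors c1@0 c2@2, authorship ....
After op 2 (insert('d')): buffer="dqhdth" (len 6), cursors c1@1 c2@4, authorship 1..2..
After op 3 (insert('n')): buffer="dnqhdnth" (len 8), cursors c1@2 c2@6, authorship 11..22..
After op 4 (insert('f')): buffer="dnfqhdnfth" (len 10), cursors c1@3 c2@8, authorship 111..222..
After op 5 (insert('o')): buffer="dnfoqhdnfoth" (len 12), cursors c1@4 c2@10, authorship 1111..2222..
After op 6 (insert('o')): buffer="dnfooqhdnfooth" (len 14), cursors c1@5 c2@12, authorship 11111..22222..
After op 7 (insert('g')): buffer="dnfoogqhdnfoogth" (len 16), cursors c1@6 c2@14, authorship 111111..222222..

Answer: 6 14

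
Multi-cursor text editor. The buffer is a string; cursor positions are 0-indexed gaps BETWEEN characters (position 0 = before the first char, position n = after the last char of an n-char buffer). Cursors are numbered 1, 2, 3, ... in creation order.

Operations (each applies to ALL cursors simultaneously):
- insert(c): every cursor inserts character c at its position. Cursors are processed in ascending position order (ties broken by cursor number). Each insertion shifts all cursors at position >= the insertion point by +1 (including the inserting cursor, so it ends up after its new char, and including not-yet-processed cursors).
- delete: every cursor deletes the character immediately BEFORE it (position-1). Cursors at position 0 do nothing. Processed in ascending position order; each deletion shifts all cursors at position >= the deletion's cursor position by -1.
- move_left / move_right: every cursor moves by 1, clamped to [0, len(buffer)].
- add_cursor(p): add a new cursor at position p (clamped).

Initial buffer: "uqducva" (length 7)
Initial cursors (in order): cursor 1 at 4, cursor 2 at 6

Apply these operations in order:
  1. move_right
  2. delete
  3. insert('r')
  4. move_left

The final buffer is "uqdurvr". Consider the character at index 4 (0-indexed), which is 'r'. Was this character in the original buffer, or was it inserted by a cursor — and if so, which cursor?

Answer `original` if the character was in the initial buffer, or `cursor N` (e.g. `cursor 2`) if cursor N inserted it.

After op 1 (move_right): buffer="uqducva" (len 7), cursors c1@5 c2@7, authorship .......
After op 2 (delete): buffer="uqduv" (len 5), cursors c1@4 c2@5, authorship .....
After op 3 (insert('r')): buffer="uqdurvr" (len 7), cursors c1@5 c2@7, authorship ....1.2
After op 4 (move_left): buffer="uqdurvr" (len 7), cursors c1@4 c2@6, authorship ....1.2
Authorship (.=original, N=cursor N): . . . . 1 . 2
Index 4: author = 1

Answer: cursor 1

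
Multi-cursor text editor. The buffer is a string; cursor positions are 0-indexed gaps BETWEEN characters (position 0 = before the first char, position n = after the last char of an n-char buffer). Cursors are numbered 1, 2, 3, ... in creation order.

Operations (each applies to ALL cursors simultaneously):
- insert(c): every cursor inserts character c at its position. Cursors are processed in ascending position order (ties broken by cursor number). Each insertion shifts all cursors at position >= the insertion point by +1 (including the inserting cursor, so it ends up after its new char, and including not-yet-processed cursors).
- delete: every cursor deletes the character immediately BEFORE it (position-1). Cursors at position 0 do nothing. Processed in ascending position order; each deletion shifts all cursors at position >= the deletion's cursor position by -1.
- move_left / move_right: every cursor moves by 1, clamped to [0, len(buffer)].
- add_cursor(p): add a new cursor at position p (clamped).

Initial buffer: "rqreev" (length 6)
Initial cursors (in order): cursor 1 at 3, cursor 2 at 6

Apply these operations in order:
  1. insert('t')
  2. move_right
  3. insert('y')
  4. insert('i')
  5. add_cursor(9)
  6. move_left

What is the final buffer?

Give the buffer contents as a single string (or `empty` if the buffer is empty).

After op 1 (insert('t')): buffer="rqrteevt" (len 8), cursors c1@4 c2@8, authorship ...1...2
After op 2 (move_right): buffer="rqrteevt" (len 8), cursors c1@5 c2@8, authorship ...1...2
After op 3 (insert('y')): buffer="rqrteyevty" (len 10), cursors c1@6 c2@10, authorship ...1.1..22
After op 4 (insert('i')): buffer="rqrteyievtyi" (len 12), cursors c1@7 c2@12, authorship ...1.11..222
After op 5 (add_cursor(9)): buffer="rqrteyievtyi" (len 12), cursors c1@7 c3@9 c2@12, authorship ...1.11..222
After op 6 (move_left): buffer="rqrteyievtyi" (len 12), cursors c1@6 c3@8 c2@11, authorship ...1.11..222

Answer: rqrteyievtyi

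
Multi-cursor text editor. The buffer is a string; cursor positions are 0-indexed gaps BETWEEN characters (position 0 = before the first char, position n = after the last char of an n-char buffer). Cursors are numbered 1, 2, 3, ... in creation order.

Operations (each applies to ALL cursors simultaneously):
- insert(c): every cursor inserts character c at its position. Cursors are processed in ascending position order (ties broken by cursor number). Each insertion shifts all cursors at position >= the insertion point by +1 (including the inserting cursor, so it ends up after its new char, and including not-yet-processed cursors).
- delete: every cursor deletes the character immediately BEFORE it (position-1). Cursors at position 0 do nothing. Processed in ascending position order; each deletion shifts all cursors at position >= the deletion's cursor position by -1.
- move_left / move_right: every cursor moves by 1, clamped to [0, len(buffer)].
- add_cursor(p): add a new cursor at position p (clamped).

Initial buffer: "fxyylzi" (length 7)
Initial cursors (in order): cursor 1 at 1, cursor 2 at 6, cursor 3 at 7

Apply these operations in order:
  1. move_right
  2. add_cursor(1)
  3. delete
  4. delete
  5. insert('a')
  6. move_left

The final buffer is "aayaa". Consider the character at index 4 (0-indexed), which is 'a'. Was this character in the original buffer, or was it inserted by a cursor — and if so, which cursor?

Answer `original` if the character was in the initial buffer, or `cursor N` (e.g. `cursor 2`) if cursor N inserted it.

After op 1 (move_right): buffer="fxyylzi" (len 7), cursors c1@2 c2@7 c3@7, authorship .......
After op 2 (add_cursor(1)): buffer="fxyylzi" (len 7), cursors c4@1 c1@2 c2@7 c3@7, authorship .......
After op 3 (delete): buffer="yyl" (len 3), cursors c1@0 c4@0 c2@3 c3@3, authorship ...
After op 4 (delete): buffer="y" (len 1), cursors c1@0 c4@0 c2@1 c3@1, authorship .
After op 5 (insert('a')): buffer="aayaa" (len 5), cursors c1@2 c4@2 c2@5 c3@5, authorship 14.23
After op 6 (move_left): buffer="aayaa" (len 5), cursors c1@1 c4@1 c2@4 c3@4, authorship 14.23
Authorship (.=original, N=cursor N): 1 4 . 2 3
Index 4: author = 3

Answer: cursor 3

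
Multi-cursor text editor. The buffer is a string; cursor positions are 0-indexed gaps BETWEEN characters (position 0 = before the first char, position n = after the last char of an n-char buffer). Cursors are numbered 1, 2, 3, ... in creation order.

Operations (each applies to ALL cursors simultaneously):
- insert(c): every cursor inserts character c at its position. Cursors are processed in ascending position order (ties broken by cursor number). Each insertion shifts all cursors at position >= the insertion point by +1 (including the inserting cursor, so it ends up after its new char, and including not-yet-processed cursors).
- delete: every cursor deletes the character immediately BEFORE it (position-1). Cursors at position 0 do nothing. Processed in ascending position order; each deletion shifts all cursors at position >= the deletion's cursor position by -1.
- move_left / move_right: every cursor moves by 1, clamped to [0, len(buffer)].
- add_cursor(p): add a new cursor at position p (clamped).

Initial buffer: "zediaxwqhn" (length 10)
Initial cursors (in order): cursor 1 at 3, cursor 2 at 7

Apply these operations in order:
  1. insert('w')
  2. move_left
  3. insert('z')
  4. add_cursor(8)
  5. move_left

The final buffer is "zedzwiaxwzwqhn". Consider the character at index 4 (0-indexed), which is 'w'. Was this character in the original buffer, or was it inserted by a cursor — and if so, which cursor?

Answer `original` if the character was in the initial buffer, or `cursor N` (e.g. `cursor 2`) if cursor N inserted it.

After op 1 (insert('w')): buffer="zedwiaxwwqhn" (len 12), cursors c1@4 c2@9, authorship ...1....2...
After op 2 (move_left): buffer="zedwiaxwwqhn" (len 12), cursors c1@3 c2@8, authorship ...1....2...
After op 3 (insert('z')): buffer="zedzwiaxwzwqhn" (len 14), cursors c1@4 c2@10, authorship ...11....22...
After op 4 (add_cursor(8)): buffer="zedzwiaxwzwqhn" (len 14), cursors c1@4 c3@8 c2@10, authorship ...11....22...
After op 5 (move_left): buffer="zedzwiaxwzwqhn" (len 14), cursors c1@3 c3@7 c2@9, authorship ...11....22...
Authorship (.=original, N=cursor N): . . . 1 1 . . . . 2 2 . . .
Index 4: author = 1

Answer: cursor 1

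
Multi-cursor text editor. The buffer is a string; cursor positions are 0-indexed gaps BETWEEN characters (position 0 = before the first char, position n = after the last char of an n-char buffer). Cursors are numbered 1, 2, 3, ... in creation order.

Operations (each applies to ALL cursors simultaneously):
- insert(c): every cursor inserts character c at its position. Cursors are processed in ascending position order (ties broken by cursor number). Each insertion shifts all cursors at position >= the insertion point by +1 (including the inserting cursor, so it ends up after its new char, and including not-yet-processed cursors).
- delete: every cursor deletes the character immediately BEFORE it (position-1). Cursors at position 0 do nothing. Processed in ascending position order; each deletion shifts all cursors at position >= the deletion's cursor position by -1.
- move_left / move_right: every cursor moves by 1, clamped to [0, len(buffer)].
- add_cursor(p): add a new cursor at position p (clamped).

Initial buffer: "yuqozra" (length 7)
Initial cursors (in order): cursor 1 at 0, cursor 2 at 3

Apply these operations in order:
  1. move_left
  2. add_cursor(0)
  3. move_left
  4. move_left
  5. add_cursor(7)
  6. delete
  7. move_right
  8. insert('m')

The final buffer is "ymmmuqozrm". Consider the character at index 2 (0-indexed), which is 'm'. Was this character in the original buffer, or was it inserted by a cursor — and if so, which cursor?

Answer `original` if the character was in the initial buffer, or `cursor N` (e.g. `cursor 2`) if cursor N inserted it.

Answer: cursor 2

Derivation:
After op 1 (move_left): buffer="yuqozra" (len 7), cursors c1@0 c2@2, authorship .......
After op 2 (add_cursor(0)): buffer="yuqozra" (len 7), cursors c1@0 c3@0 c2@2, authorship .......
After op 3 (move_left): buffer="yuqozra" (len 7), cursors c1@0 c3@0 c2@1, authorship .......
After op 4 (move_left): buffer="yuqozra" (len 7), cursors c1@0 c2@0 c3@0, authorship .......
After op 5 (add_cursor(7)): buffer="yuqozra" (len 7), cursors c1@0 c2@0 c3@0 c4@7, authorship .......
After op 6 (delete): buffer="yuqozr" (len 6), cursors c1@0 c2@0 c3@0 c4@6, authorship ......
After op 7 (move_right): buffer="yuqozr" (len 6), cursors c1@1 c2@1 c3@1 c4@6, authorship ......
After op 8 (insert('m')): buffer="ymmmuqozrm" (len 10), cursors c1@4 c2@4 c3@4 c4@10, authorship .123.....4
Authorship (.=original, N=cursor N): . 1 2 3 . . . . . 4
Index 2: author = 2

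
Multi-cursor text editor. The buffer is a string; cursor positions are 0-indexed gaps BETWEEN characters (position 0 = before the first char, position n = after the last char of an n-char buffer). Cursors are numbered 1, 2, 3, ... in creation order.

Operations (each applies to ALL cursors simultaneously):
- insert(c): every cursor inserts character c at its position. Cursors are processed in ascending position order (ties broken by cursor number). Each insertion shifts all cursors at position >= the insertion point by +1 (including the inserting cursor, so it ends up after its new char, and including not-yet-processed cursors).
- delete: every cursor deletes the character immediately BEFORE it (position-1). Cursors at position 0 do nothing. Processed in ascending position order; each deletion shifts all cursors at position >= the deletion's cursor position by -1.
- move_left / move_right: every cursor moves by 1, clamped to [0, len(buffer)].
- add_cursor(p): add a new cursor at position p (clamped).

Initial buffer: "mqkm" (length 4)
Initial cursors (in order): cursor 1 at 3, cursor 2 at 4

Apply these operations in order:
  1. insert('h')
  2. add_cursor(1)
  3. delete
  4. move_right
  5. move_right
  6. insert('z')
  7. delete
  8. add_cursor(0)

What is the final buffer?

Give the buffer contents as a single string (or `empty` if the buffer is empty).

After op 1 (insert('h')): buffer="mqkhmh" (len 6), cursors c1@4 c2@6, authorship ...1.2
After op 2 (add_cursor(1)): buffer="mqkhmh" (len 6), cursors c3@1 c1@4 c2@6, authorship ...1.2
After op 3 (delete): buffer="qkm" (len 3), cursors c3@0 c1@2 c2@3, authorship ...
After op 4 (move_right): buffer="qkm" (len 3), cursors c3@1 c1@3 c2@3, authorship ...
After op 5 (move_right): buffer="qkm" (len 3), cursors c3@2 c1@3 c2@3, authorship ...
After op 6 (insert('z')): buffer="qkzmzz" (len 6), cursors c3@3 c1@6 c2@6, authorship ..3.12
After op 7 (delete): buffer="qkm" (len 3), cursors c3@2 c1@3 c2@3, authorship ...
After op 8 (add_cursor(0)): buffer="qkm" (len 3), cursors c4@0 c3@2 c1@3 c2@3, authorship ...

Answer: qkm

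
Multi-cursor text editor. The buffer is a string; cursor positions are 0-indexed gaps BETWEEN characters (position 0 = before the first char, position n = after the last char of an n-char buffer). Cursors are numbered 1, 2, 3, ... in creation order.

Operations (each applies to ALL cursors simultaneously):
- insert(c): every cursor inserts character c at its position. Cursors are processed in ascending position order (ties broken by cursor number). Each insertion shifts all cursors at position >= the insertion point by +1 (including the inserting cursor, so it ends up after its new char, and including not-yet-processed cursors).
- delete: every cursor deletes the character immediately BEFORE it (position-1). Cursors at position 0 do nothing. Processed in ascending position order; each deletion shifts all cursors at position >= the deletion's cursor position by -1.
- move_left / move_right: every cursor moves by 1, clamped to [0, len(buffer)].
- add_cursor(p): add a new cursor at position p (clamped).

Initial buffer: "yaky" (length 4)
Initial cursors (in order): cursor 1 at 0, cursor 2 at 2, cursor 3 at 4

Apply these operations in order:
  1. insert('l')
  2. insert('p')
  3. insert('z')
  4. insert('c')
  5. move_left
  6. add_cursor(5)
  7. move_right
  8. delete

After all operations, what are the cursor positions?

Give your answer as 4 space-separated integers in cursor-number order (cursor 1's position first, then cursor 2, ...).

After op 1 (insert('l')): buffer="lyalkyl" (len 7), cursors c1@1 c2@4 c3@7, authorship 1..2..3
After op 2 (insert('p')): buffer="lpyalpkylp" (len 10), cursors c1@2 c2@6 c3@10, authorship 11..22..33
After op 3 (insert('z')): buffer="lpzyalpzkylpz" (len 13), cursors c1@3 c2@8 c3@13, authorship 111..222..333
After op 4 (insert('c')): buffer="lpzcyalpzckylpzc" (len 16), cursors c1@4 c2@10 c3@16, authorship 1111..2222..3333
After op 5 (move_left): buffer="lpzcyalpzckylpzc" (len 16), cursors c1@3 c2@9 c3@15, authorship 1111..2222..3333
After op 6 (add_cursor(5)): buffer="lpzcyalpzckylpzc" (len 16), cursors c1@3 c4@5 c2@9 c3@15, authorship 1111..2222..3333
After op 7 (move_right): buffer="lpzcyalpzckylpzc" (len 16), cursors c1@4 c4@6 c2@10 c3@16, authorship 1111..2222..3333
After op 8 (delete): buffer="lpzylpzkylpz" (len 12), cursors c1@3 c4@4 c2@7 c3@12, authorship 111.222..333

Answer: 3 7 12 4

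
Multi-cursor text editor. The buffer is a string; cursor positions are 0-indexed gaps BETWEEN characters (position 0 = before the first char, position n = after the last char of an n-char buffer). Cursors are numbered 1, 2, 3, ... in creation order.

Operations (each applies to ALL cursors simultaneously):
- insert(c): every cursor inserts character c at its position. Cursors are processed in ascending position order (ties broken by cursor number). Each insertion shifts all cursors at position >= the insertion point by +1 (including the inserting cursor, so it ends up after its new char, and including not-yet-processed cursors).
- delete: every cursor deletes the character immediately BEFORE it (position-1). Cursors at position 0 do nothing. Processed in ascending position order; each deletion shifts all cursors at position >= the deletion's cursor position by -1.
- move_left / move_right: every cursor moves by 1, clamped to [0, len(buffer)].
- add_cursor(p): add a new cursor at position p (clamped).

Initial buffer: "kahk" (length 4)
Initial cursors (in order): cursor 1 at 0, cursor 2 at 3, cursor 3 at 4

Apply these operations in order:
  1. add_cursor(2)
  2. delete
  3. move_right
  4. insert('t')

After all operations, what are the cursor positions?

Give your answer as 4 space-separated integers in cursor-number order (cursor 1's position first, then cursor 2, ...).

After op 1 (add_cursor(2)): buffer="kahk" (len 4), cursors c1@0 c4@2 c2@3 c3@4, authorship ....
After op 2 (delete): buffer="k" (len 1), cursors c1@0 c2@1 c3@1 c4@1, authorship .
After op 3 (move_right): buffer="k" (len 1), cursors c1@1 c2@1 c3@1 c4@1, authorship .
After op 4 (insert('t')): buffer="ktttt" (len 5), cursors c1@5 c2@5 c3@5 c4@5, authorship .1234

Answer: 5 5 5 5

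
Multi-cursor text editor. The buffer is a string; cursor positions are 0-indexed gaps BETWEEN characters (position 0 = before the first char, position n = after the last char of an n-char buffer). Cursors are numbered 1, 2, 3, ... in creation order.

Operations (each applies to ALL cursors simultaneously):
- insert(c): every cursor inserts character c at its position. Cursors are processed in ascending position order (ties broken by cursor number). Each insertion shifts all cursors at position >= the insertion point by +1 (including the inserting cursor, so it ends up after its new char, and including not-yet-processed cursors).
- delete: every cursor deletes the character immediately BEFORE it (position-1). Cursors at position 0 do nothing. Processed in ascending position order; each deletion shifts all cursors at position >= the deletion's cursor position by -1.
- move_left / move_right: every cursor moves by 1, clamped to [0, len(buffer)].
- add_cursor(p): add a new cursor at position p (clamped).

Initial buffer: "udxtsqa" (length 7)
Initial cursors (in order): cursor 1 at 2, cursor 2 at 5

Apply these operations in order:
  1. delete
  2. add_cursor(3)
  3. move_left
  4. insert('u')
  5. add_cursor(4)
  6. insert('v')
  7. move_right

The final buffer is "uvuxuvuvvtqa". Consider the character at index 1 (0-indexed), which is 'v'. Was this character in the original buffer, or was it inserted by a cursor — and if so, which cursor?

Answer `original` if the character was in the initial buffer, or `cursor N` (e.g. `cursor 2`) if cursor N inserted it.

After op 1 (delete): buffer="uxtqa" (len 5), cursors c1@1 c2@3, authorship .....
After op 2 (add_cursor(3)): buffer="uxtqa" (len 5), cursors c1@1 c2@3 c3@3, authorship .....
After op 3 (move_left): buffer="uxtqa" (len 5), cursors c1@0 c2@2 c3@2, authorship .....
After op 4 (insert('u')): buffer="uuxuutqa" (len 8), cursors c1@1 c2@5 c3@5, authorship 1..23...
After op 5 (add_cursor(4)): buffer="uuxuutqa" (len 8), cursors c1@1 c4@4 c2@5 c3@5, authorship 1..23...
After op 6 (insert('v')): buffer="uvuxuvuvvtqa" (len 12), cursors c1@2 c4@6 c2@9 c3@9, authorship 11..24323...
After op 7 (move_right): buffer="uvuxuvuvvtqa" (len 12), cursors c1@3 c4@7 c2@10 c3@10, authorship 11..24323...
Authorship (.=original, N=cursor N): 1 1 . . 2 4 3 2 3 . . .
Index 1: author = 1

Answer: cursor 1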